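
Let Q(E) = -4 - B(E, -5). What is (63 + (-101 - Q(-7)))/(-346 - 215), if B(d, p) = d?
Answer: 41/561 ≈ 0.073084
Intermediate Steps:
Q(E) = -4 - E
(63 + (-101 - Q(-7)))/(-346 - 215) = (63 + (-101 - (-4 - 1*(-7))))/(-346 - 215) = (63 + (-101 - (-4 + 7)))/(-561) = (63 + (-101 - 1*3))*(-1/561) = (63 + (-101 - 3))*(-1/561) = (63 - 104)*(-1/561) = -41*(-1/561) = 41/561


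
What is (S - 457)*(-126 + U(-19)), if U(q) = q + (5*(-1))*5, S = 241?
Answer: 36720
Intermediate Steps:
U(q) = -25 + q (U(q) = q - 5*5 = q - 25 = -25 + q)
(S - 457)*(-126 + U(-19)) = (241 - 457)*(-126 + (-25 - 19)) = -216*(-126 - 44) = -216*(-170) = 36720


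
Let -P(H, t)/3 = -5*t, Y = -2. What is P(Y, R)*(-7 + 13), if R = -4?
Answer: -360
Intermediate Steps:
P(H, t) = 15*t (P(H, t) = -(-15)*t = 15*t)
P(Y, R)*(-7 + 13) = (15*(-4))*(-7 + 13) = -60*6 = -360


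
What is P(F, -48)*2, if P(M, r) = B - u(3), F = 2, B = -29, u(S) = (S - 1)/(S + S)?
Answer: -176/3 ≈ -58.667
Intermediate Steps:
u(S) = (-1 + S)/(2*S) (u(S) = (-1 + S)/((2*S)) = (-1 + S)*(1/(2*S)) = (-1 + S)/(2*S))
P(M, r) = -88/3 (P(M, r) = -29 - (-1 + 3)/(2*3) = -29 - 2/(2*3) = -29 - 1*1/3 = -29 - 1/3 = -88/3)
P(F, -48)*2 = -88/3*2 = -176/3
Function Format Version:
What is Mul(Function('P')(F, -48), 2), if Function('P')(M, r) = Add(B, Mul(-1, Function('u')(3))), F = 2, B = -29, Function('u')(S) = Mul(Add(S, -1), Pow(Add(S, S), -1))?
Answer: Rational(-176, 3) ≈ -58.667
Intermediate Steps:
Function('u')(S) = Mul(Rational(1, 2), Pow(S, -1), Add(-1, S)) (Function('u')(S) = Mul(Add(-1, S), Pow(Mul(2, S), -1)) = Mul(Add(-1, S), Mul(Rational(1, 2), Pow(S, -1))) = Mul(Rational(1, 2), Pow(S, -1), Add(-1, S)))
Function('P')(M, r) = Rational(-88, 3) (Function('P')(M, r) = Add(-29, Mul(-1, Mul(Rational(1, 2), Pow(3, -1), Add(-1, 3)))) = Add(-29, Mul(-1, Mul(Rational(1, 2), Rational(1, 3), 2))) = Add(-29, Mul(-1, Rational(1, 3))) = Add(-29, Rational(-1, 3)) = Rational(-88, 3))
Mul(Function('P')(F, -48), 2) = Mul(Rational(-88, 3), 2) = Rational(-176, 3)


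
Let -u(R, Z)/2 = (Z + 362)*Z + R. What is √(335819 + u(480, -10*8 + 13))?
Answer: √374389 ≈ 611.87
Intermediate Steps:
u(R, Z) = -2*R - 2*Z*(362 + Z) (u(R, Z) = -2*((Z + 362)*Z + R) = -2*((362 + Z)*Z + R) = -2*(Z*(362 + Z) + R) = -2*(R + Z*(362 + Z)) = -2*R - 2*Z*(362 + Z))
√(335819 + u(480, -10*8 + 13)) = √(335819 + (-724*(-10*8 + 13) - 2*480 - 2*(-10*8 + 13)²)) = √(335819 + (-724*(-80 + 13) - 960 - 2*(-80 + 13)²)) = √(335819 + (-724*(-67) - 960 - 2*(-67)²)) = √(335819 + (48508 - 960 - 2*4489)) = √(335819 + (48508 - 960 - 8978)) = √(335819 + 38570) = √374389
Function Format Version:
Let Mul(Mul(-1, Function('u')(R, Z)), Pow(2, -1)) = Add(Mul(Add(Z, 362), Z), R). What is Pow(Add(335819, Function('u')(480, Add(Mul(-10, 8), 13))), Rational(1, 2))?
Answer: Pow(374389, Rational(1, 2)) ≈ 611.87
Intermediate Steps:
Function('u')(R, Z) = Add(Mul(-2, R), Mul(-2, Z, Add(362, Z))) (Function('u')(R, Z) = Mul(-2, Add(Mul(Add(Z, 362), Z), R)) = Mul(-2, Add(Mul(Add(362, Z), Z), R)) = Mul(-2, Add(Mul(Z, Add(362, Z)), R)) = Mul(-2, Add(R, Mul(Z, Add(362, Z)))) = Add(Mul(-2, R), Mul(-2, Z, Add(362, Z))))
Pow(Add(335819, Function('u')(480, Add(Mul(-10, 8), 13))), Rational(1, 2)) = Pow(Add(335819, Add(Mul(-724, Add(Mul(-10, 8), 13)), Mul(-2, 480), Mul(-2, Pow(Add(Mul(-10, 8), 13), 2)))), Rational(1, 2)) = Pow(Add(335819, Add(Mul(-724, Add(-80, 13)), -960, Mul(-2, Pow(Add(-80, 13), 2)))), Rational(1, 2)) = Pow(Add(335819, Add(Mul(-724, -67), -960, Mul(-2, Pow(-67, 2)))), Rational(1, 2)) = Pow(Add(335819, Add(48508, -960, Mul(-2, 4489))), Rational(1, 2)) = Pow(Add(335819, Add(48508, -960, -8978)), Rational(1, 2)) = Pow(Add(335819, 38570), Rational(1, 2)) = Pow(374389, Rational(1, 2))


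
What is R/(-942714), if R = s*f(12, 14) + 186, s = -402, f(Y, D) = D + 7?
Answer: 1376/157119 ≈ 0.0087577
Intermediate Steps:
f(Y, D) = 7 + D
R = -8256 (R = -402*(7 + 14) + 186 = -402*21 + 186 = -8442 + 186 = -8256)
R/(-942714) = -8256/(-942714) = -8256*(-1/942714) = 1376/157119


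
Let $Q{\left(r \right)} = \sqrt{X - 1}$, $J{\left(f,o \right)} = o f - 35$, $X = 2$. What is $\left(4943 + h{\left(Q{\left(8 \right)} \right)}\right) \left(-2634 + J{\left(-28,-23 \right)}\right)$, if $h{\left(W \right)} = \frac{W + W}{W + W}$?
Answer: $-10011600$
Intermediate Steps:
$J{\left(f,o \right)} = -35 + f o$ ($J{\left(f,o \right)} = f o - 35 = -35 + f o$)
$Q{\left(r \right)} = 1$ ($Q{\left(r \right)} = \sqrt{2 - 1} = \sqrt{1} = 1$)
$h{\left(W \right)} = 1$ ($h{\left(W \right)} = \frac{2 W}{2 W} = 2 W \frac{1}{2 W} = 1$)
$\left(4943 + h{\left(Q{\left(8 \right)} \right)}\right) \left(-2634 + J{\left(-28,-23 \right)}\right) = \left(4943 + 1\right) \left(-2634 - -609\right) = 4944 \left(-2634 + \left(-35 + 644\right)\right) = 4944 \left(-2634 + 609\right) = 4944 \left(-2025\right) = -10011600$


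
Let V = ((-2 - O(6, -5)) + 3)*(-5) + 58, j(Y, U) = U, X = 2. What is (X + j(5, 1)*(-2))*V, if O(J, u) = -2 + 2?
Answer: 0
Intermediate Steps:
O(J, u) = 0
V = 53 (V = ((-2 - 1*0) + 3)*(-5) + 58 = ((-2 + 0) + 3)*(-5) + 58 = (-2 + 3)*(-5) + 58 = 1*(-5) + 58 = -5 + 58 = 53)
(X + j(5, 1)*(-2))*V = (2 + 1*(-2))*53 = (2 - 2)*53 = 0*53 = 0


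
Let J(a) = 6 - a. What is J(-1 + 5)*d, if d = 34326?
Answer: 68652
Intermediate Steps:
J(-1 + 5)*d = (6 - (-1 + 5))*34326 = (6 - 1*4)*34326 = (6 - 4)*34326 = 2*34326 = 68652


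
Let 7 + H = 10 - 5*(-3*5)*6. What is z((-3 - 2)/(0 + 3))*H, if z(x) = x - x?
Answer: 0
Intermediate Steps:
z(x) = 0
H = 453 (H = -7 + (10 - 5*(-3*5)*6) = -7 + (10 - (-75)*6) = -7 + (10 - 5*(-90)) = -7 + (10 + 450) = -7 + 460 = 453)
z((-3 - 2)/(0 + 3))*H = 0*453 = 0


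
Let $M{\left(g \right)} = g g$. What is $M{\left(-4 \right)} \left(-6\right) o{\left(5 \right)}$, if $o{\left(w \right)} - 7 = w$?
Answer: $-1152$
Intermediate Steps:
$o{\left(w \right)} = 7 + w$
$M{\left(g \right)} = g^{2}$
$M{\left(-4 \right)} \left(-6\right) o{\left(5 \right)} = \left(-4\right)^{2} \left(-6\right) \left(7 + 5\right) = 16 \left(-6\right) 12 = \left(-96\right) 12 = -1152$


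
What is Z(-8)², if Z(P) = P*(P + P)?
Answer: 16384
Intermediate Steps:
Z(P) = 2*P² (Z(P) = P*(2*P) = 2*P²)
Z(-8)² = (2*(-8)²)² = (2*64)² = 128² = 16384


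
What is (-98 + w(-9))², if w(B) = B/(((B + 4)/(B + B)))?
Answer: 425104/25 ≈ 17004.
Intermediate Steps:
w(B) = 2*B²/(4 + B) (w(B) = B/(((4 + B)/((2*B)))) = B/(((4 + B)*(1/(2*B)))) = B/(((4 + B)/(2*B))) = B*(2*B/(4 + B)) = 2*B²/(4 + B))
(-98 + w(-9))² = (-98 + 2*(-9)²/(4 - 9))² = (-98 + 2*81/(-5))² = (-98 + 2*81*(-⅕))² = (-98 - 162/5)² = (-652/5)² = 425104/25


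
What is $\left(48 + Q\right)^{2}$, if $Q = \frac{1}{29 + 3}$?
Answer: $\frac{2362369}{1024} \approx 2307.0$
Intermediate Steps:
$Q = \frac{1}{32} \approx 0.03125$
$\left(48 + Q\right)^{2} = \left(48 + \frac{1}{32}\right)^{2} = \left(\frac{1537}{32}\right)^{2} = \frac{2362369}{1024}$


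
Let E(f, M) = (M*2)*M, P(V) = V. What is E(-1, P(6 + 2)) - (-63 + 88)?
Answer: 103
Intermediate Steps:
E(f, M) = 2*M² (E(f, M) = (2*M)*M = 2*M²)
E(-1, P(6 + 2)) - (-63 + 88) = 2*(6 + 2)² - (-63 + 88) = 2*8² - 1*25 = 2*64 - 25 = 128 - 25 = 103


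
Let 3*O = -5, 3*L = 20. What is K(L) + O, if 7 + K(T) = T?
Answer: -2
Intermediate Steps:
L = 20/3 (L = (⅓)*20 = 20/3 ≈ 6.6667)
O = -5/3 (O = (⅓)*(-5) = -5/3 ≈ -1.6667)
K(T) = -7 + T
K(L) + O = (-7 + 20/3) - 5/3 = -⅓ - 5/3 = -2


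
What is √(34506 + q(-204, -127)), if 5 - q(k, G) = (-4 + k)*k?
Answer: 89*I ≈ 89.0*I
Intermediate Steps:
q(k, G) = 5 - k*(-4 + k) (q(k, G) = 5 - (-4 + k)*k = 5 - k*(-4 + k))
√(34506 + q(-204, -127)) = √(34506 + (5 - 1*(-204)² + 4*(-204))) = √(34506 + (5 - 1*41616 - 816)) = √(34506 + (5 - 41616 - 816)) = √(34506 - 42427) = √(-7921) = 89*I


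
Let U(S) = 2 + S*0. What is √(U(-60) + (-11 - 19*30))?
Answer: I*√579 ≈ 24.062*I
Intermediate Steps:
U(S) = 2 (U(S) = 2 + 0 = 2)
√(U(-60) + (-11 - 19*30)) = √(2 + (-11 - 19*30)) = √(2 + (-11 - 570)) = √(2 - 581) = √(-579) = I*√579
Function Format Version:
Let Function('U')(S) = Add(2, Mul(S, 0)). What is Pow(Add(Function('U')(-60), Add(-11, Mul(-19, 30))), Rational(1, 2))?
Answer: Mul(I, Pow(579, Rational(1, 2))) ≈ Mul(24.062, I)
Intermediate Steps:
Function('U')(S) = 2 (Function('U')(S) = Add(2, 0) = 2)
Pow(Add(Function('U')(-60), Add(-11, Mul(-19, 30))), Rational(1, 2)) = Pow(Add(2, Add(-11, Mul(-19, 30))), Rational(1, 2)) = Pow(Add(2, Add(-11, -570)), Rational(1, 2)) = Pow(Add(2, -581), Rational(1, 2)) = Pow(-579, Rational(1, 2)) = Mul(I, Pow(579, Rational(1, 2)))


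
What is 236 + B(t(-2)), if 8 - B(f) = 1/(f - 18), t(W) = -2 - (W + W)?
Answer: 3905/16 ≈ 244.06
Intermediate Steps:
t(W) = -2 - 2*W
B(f) = 8 - 1/(-18 + f) (B(f) = 8 - 1/(f - 18) = 8 - 1/(-18 + f))
236 + B(t(-2)) = 236 + (-145 + 8*(-2 - 2*(-2)))/(-18 + (-2 - 2*(-2))) = 236 + (-145 + 8*(-2 + 4))/(-18 + (-2 + 4)) = 236 + (-145 + 8*2)/(-18 + 2) = 236 + (-145 + 16)/(-16) = 236 - 1/16*(-129) = 236 + 129/16 = 3905/16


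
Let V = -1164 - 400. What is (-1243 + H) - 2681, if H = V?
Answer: -5488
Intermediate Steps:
V = -1564
H = -1564
(-1243 + H) - 2681 = (-1243 - 1564) - 2681 = -2807 - 2681 = -5488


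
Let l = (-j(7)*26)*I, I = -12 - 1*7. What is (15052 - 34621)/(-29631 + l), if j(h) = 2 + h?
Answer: 6523/8395 ≈ 0.77701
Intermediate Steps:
I = -19 (I = -12 - 7 = -19)
l = 4446 (l = (-(2 + 7)*26)*(-19) = (-1*9*26)*(-19) = -9*26*(-19) = -234*(-19) = 4446)
(15052 - 34621)/(-29631 + l) = (15052 - 34621)/(-29631 + 4446) = -19569/(-25185) = -19569*(-1/25185) = 6523/8395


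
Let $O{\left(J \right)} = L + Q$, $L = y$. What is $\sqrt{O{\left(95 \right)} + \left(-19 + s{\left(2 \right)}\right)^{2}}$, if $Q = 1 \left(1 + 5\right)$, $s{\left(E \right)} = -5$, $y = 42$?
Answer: $4 \sqrt{39} \approx 24.98$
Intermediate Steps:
$L = 42$
$Q = 6$ ($Q = 1 \cdot 6 = 6$)
$O{\left(J \right)} = 48$ ($O{\left(J \right)} = 42 + 6 = 48$)
$\sqrt{O{\left(95 \right)} + \left(-19 + s{\left(2 \right)}\right)^{2}} = \sqrt{48 + \left(-19 - 5\right)^{2}} = \sqrt{48 + \left(-24\right)^{2}} = \sqrt{48 + 576} = \sqrt{624} = 4 \sqrt{39}$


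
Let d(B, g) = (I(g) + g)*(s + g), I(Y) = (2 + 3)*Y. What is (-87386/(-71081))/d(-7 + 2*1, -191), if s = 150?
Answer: 43693/1669905933 ≈ 2.6165e-5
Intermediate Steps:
I(Y) = 5*Y
d(B, g) = 6*g*(150 + g) (d(B, g) = (5*g + g)*(150 + g) = (6*g)*(150 + g) = 6*g*(150 + g))
(-87386/(-71081))/d(-7 + 2*1, -191) = (-87386/(-71081))/((6*(-191)*(150 - 191))) = (-87386*(-1/71081))/((6*(-191)*(-41))) = (87386/71081)/46986 = (87386/71081)*(1/46986) = 43693/1669905933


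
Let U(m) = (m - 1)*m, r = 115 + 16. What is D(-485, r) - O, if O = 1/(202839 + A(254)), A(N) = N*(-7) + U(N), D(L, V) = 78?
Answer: 20695193/265323 ≈ 78.000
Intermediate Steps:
r = 131
U(m) = m*(-1 + m) (U(m) = (-1 + m)*m = m*(-1 + m))
A(N) = -7*N + N*(-1 + N) (A(N) = N*(-7) + N*(-1 + N) = -7*N + N*(-1 + N))
O = 1/265323 (O = 1/(202839 + 254*(-8 + 254)) = 1/(202839 + 254*246) = 1/(202839 + 62484) = 1/265323 ≈ 3.7690e-6)
D(-485, r) - O = 78 - 1*1/265323 = 78 - 1/265323 = 20695193/265323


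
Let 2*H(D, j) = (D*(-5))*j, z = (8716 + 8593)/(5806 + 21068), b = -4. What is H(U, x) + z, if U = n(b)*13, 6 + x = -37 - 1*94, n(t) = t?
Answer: -478608631/26874 ≈ -17809.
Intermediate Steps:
x = -137 (x = -6 + (-37 - 1*94) = -6 + (-37 - 94) = -6 - 131 = -137)
z = 17309/26874 ≈ 0.64408
U = -52 (U = -4*13 = -52)
H(D, j) = -5*D*j/2 (H(D, j) = ((D*(-5))*j)/2 = ((-5*D)*j)/2 = (-5*D*j)/2 = -5*D*j/2)
H(U, x) + z = -5/2*(-52)*(-137) + 17309/26874 = -17810 + 17309/26874 = -478608631/26874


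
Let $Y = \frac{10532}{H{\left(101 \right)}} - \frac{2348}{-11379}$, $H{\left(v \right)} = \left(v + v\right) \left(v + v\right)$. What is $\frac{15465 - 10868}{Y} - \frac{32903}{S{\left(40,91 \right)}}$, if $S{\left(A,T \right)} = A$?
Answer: $\frac{3914075401291}{431302840} \approx 9075.0$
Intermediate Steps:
$H{\left(v \right)} = 4 v^{2}$ ($H{\left(v \right)} = 2 v 2 v = 4 v^{2}$)
$Y = \frac{53912855}{116077179}$ ($Y = \frac{10532}{4 \cdot 101^{2}} - \frac{2348}{-11379} = \frac{10532}{4 \cdot 10201} - - \frac{2348}{11379} = \frac{10532}{40804} + \frac{2348}{11379} = 10532 \cdot \frac{1}{40804} + \frac{2348}{11379} = \frac{2633}{10201} + \frac{2348}{11379} = \frac{53912855}{116077179} \approx 0.46446$)
$\frac{15465 - 10868}{Y} - \frac{32903}{S{\left(40,91 \right)}} = \frac{15465 - 10868}{\frac{53912855}{116077179}} - \frac{32903}{40} = 4597 \cdot \frac{116077179}{53912855} - \frac{32903}{40} = \frac{533606791863}{53912855} - \frac{32903}{40} = \frac{3914075401291}{431302840}$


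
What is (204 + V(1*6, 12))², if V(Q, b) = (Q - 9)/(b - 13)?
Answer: 42849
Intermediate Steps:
V(Q, b) = (-9 + Q)/(-13 + b)
(204 + V(1*6, 12))² = (204 + (-9 + 1*6)/(-13 + 12))² = (204 + (-9 + 6)/(-1))² = (204 - 1*(-3))² = (204 + 3)² = 207² = 42849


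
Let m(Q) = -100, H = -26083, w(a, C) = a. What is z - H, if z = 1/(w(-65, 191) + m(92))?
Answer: 4303694/165 ≈ 26083.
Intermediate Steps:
z = -1/165 (z = 1/(-65 - 100) = 1/(-165) = -1/165 ≈ -0.0060606)
z - H = -1/165 - 1*(-26083) = -1/165 + 26083 = 4303694/165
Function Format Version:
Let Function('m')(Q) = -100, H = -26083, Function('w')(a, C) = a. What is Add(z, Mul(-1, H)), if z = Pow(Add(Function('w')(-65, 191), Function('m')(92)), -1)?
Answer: Rational(4303694, 165) ≈ 26083.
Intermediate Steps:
z = Rational(-1, 165) (z = Pow(Add(-65, -100), -1) = Pow(-165, -1) = Rational(-1, 165) ≈ -0.0060606)
Add(z, Mul(-1, H)) = Add(Rational(-1, 165), Mul(-1, -26083)) = Add(Rational(-1, 165), 26083) = Rational(4303694, 165)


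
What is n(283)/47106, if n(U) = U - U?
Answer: 0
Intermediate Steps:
n(U) = 0
n(283)/47106 = 0/47106 = 0*(1/47106) = 0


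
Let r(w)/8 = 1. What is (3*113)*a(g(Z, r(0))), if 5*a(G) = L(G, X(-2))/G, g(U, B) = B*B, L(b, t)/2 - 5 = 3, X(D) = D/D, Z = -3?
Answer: 339/20 ≈ 16.950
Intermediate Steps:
X(D) = 1
L(b, t) = 16 (L(b, t) = 10 + 2*3 = 10 + 6 = 16)
r(w) = 8 (r(w) = 8*1 = 8)
g(U, B) = B²
a(G) = 16/(5*G) (a(G) = (16/G)/5 = 16/(5*G))
(3*113)*a(g(Z, r(0))) = (3*113)*(16/(5*(8²))) = 339*((16/5)/64) = 339*((16/5)*(1/64)) = 339*(1/20) = 339/20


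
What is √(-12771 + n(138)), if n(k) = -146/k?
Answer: 2*I*√15201942/69 ≈ 113.01*I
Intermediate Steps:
√(-12771 + n(138)) = √(-12771 - 146/138) = √(-12771 - 146*1/138) = √(-12771 - 73/69) = √(-881272/69) = 2*I*√15201942/69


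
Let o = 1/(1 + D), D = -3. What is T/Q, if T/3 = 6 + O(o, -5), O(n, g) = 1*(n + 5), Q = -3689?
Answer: -9/1054 ≈ -0.0085389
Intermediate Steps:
o = -½ (o = 1/(1 - 3) = 1/(-2) = -½ ≈ -0.50000)
O(n, g) = 5 + n (O(n, g) = 1*(5 + n) = 5 + n)
T = 63/2 (T = 3*(6 + (5 - ½)) = 3*(6 + 9/2) = 3*(21/2) = 63/2 ≈ 31.500)
T/Q = (63/2)/(-3689) = (63/2)*(-1/3689) = -9/1054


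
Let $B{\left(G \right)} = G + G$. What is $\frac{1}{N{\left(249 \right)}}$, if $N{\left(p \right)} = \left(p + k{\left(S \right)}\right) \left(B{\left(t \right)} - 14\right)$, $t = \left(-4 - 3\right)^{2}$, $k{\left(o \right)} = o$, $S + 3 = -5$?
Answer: $\frac{1}{20244} \approx 4.9397 \cdot 10^{-5}$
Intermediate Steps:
$S = -8$ ($S = -3 - 5 = -8$)
$t = 49$ ($t = \left(-7\right)^{2} = 49$)
$B{\left(G \right)} = 2 G$
$N{\left(p \right)} = -672 + 84 p$ ($N{\left(p \right)} = \left(p - 8\right) \left(2 \cdot 49 - 14\right) = \left(-8 + p\right) \left(98 - 14\right) = \left(-8 + p\right) 84 = -672 + 84 p$)
$\frac{1}{N{\left(249 \right)}} = \frac{1}{-672 + 84 \cdot 249} = \frac{1}{-672 + 20916} = \frac{1}{20244}$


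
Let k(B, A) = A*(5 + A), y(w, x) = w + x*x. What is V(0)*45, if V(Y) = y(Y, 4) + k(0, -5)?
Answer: 720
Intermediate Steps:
y(w, x) = w + x**2
V(Y) = 16 + Y (V(Y) = (Y + 4**2) - 5*(5 - 5) = (Y + 16) - 5*0 = (16 + Y) + 0 = 16 + Y)
V(0)*45 = (16 + 0)*45 = 16*45 = 720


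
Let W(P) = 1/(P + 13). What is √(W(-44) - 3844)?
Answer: I*√3694115/31 ≈ 62.0*I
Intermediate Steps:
W(P) = 1/(13 + P)
√(W(-44) - 3844) = √(1/(13 - 44) - 3844) = √(1/(-31) - 3844) = √(-1/31 - 3844) = √(-119165/31) = I*√3694115/31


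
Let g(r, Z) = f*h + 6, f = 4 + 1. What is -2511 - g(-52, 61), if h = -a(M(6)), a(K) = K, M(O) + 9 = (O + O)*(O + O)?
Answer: -1842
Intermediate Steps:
M(O) = -9 + 4*O**2 (M(O) = -9 + (O + O)*(O + O) = -9 + (2*O)*(2*O) = -9 + 4*O**2)
f = 5
h = -135 (h = -(-9 + 4*6**2) = -(-9 + 4*36) = -(-9 + 144) = -1*135 = -135)
g(r, Z) = -669 (g(r, Z) = 5*(-135) + 6 = -675 + 6 = -669)
-2511 - g(-52, 61) = -2511 - 1*(-669) = -2511 + 669 = -1842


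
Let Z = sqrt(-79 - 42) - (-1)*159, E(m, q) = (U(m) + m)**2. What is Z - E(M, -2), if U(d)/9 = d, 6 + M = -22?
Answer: -78241 + 11*I ≈ -78241.0 + 11.0*I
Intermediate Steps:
M = -28 (M = -6 - 22 = -28)
U(d) = 9*d
E(m, q) = 100*m**2 (E(m, q) = (9*m + m)**2 = (10*m)**2 = 100*m**2)
Z = 159 + 11*I (Z = sqrt(-121) - 1*(-159) = 11*I + 159 = 159 + 11*I ≈ 159.0 + 11.0*I)
Z - E(M, -2) = (159 + 11*I) - 100*(-28)**2 = (159 + 11*I) - 100*784 = (159 + 11*I) - 1*78400 = (159 + 11*I) - 78400 = -78241 + 11*I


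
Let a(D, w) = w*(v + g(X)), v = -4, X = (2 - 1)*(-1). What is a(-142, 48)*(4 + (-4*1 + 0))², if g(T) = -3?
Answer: 0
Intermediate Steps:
X = -1 (X = 1*(-1) = -1)
a(D, w) = -7*w (a(D, w) = w*(-4 - 3) = w*(-7) = -7*w)
a(-142, 48)*(4 + (-4*1 + 0))² = (-7*48)*(4 + (-4*1 + 0))² = -336*(4 + (-4 + 0))² = -336*(4 - 4)² = -336*0² = -336*0 = 0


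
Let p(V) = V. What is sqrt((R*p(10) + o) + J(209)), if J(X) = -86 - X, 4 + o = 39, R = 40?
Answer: 2*sqrt(35) ≈ 11.832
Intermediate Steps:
o = 35 (o = -4 + 39 = 35)
sqrt((R*p(10) + o) + J(209)) = sqrt((40*10 + 35) + (-86 - 1*209)) = sqrt((400 + 35) + (-86 - 209)) = sqrt(435 - 295) = sqrt(140) = 2*sqrt(35)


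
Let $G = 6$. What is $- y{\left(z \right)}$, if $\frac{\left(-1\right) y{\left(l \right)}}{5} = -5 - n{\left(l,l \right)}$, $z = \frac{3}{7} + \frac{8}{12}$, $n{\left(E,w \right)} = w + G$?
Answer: $- \frac{1270}{21} \approx -60.476$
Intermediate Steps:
$n{\left(E,w \right)} = 6 + w$ ($n{\left(E,w \right)} = w + 6 = 6 + w$)
$z = \frac{23}{21}$ ($z = 3 \cdot \frac{1}{7} + 8 \cdot \frac{1}{12} = \frac{3}{7} + \frac{2}{3} = \frac{23}{21} \approx 1.0952$)
$y{\left(l \right)} = 55 + 5 l$ ($y{\left(l \right)} = - 5 \left(-5 - \left(6 + l\right)\right) = - 5 \left(-11 - l\right) = 55 + 5 l$)
$- y{\left(z \right)} = - (55 + 5 \cdot \frac{23}{21}) = - (55 + \frac{115}{21}) = \left(-1\right) \frac{1270}{21} = - \frac{1270}{21}$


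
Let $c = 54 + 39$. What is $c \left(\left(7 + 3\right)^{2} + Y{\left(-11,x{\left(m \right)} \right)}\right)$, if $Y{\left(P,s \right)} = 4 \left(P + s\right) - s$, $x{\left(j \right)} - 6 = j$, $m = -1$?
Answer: $6603$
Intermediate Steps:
$x{\left(j \right)} = 6 + j$
$c = 93$
$Y{\left(P,s \right)} = 3 s + 4 P$ ($Y{\left(P,s \right)} = \left(4 P + 4 s\right) - s = 3 s + 4 P$)
$c \left(\left(7 + 3\right)^{2} + Y{\left(-11,x{\left(m \right)} \right)}\right) = 93 \left(\left(7 + 3\right)^{2} + \left(3 \left(6 - 1\right) + 4 \left(-11\right)\right)\right) = 93 \left(10^{2} + \left(3 \cdot 5 - 44\right)\right) = 93 \left(100 + \left(15 - 44\right)\right) = 93 \left(100 - 29\right) = 93 \cdot 71 = 6603$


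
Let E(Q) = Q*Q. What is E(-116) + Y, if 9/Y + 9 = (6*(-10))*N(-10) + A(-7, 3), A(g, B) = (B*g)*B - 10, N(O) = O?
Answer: 6970217/518 ≈ 13456.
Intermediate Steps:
E(Q) = Q**2
A(g, B) = -10 + g*B**2 (A(g, B) = g*B**2 - 10 = -10 + g*B**2)
Y = 9/518 (Y = 9/(-9 + ((6*(-10))*(-10) + (-10 - 7*3**2))) = 9/(-9 + (-60*(-10) + (-10 - 7*9))) = 9/(-9 + (600 + (-10 - 63))) = 9/(-9 + (600 - 73)) = 9/(-9 + 527) = 9/518 ≈ 0.017375)
E(-116) + Y = (-116)**2 + 9/518 = 13456 + 9/518 = 6970217/518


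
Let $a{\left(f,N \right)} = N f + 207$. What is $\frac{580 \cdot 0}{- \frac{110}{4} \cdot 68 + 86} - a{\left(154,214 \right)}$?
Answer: $-33163$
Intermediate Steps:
$a{\left(f,N \right)} = 207 + N f$
$\frac{580 \cdot 0}{- \frac{110}{4} \cdot 68 + 86} - a{\left(154,214 \right)} = \frac{580 \cdot 0}{- \frac{110}{4} \cdot 68 + 86} - \left(207 + 214 \cdot 154\right) = \frac{0}{\left(-110\right) \frac{1}{4} \cdot 68 + 86} - \left(207 + 32956\right) = \frac{0}{\left(- \frac{55}{2}\right) 68 + 86} - 33163 = \frac{0}{-1870 + 86} - 33163 = \frac{0}{-1784} - 33163 = 0 \left(- \frac{1}{1784}\right) - 33163 = 0 - 33163 = -33163$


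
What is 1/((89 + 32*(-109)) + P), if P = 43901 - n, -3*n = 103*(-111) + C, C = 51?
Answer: 1/36708 ≈ 2.7242e-5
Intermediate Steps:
n = 3794 (n = -(103*(-111) + 51)/3 = -(-11433 + 51)/3 = -⅓*(-11382) = 3794)
P = 40107 (P = 43901 - 1*3794 = 43901 - 3794 = 40107)
1/((89 + 32*(-109)) + P) = 1/((89 + 32*(-109)) + 40107) = 1/((89 - 3488) + 40107) = 1/(-3399 + 40107) = 1/36708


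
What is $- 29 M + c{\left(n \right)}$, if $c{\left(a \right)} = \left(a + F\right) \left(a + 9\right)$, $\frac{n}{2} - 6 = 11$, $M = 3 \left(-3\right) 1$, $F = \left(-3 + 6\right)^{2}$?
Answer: $2110$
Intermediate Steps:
$F = 9$ ($F = 3^{2} = 9$)
$M = -9$ ($M = \left(-9\right) 1 = -9$)
$n = 34$ ($n = 12 + 2 \cdot 11 = 12 + 22 = 34$)
$c{\left(a \right)} = \left(9 + a\right)^{2}$ ($c{\left(a \right)} = \left(a + 9\right) \left(a + 9\right) = \left(9 + a\right) \left(9 + a\right) = \left(9 + a\right)^{2}$)
$- 29 M + c{\left(n \right)} = \left(-29\right) \left(-9\right) + \left(81 + 34^{2} + 18 \cdot 34\right) = 261 + \left(81 + 1156 + 612\right) = 261 + 1849 = 2110$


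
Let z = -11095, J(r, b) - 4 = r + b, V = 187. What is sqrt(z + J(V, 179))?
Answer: 5*I*sqrt(429) ≈ 103.56*I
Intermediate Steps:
J(r, b) = 4 + b + r (J(r, b) = 4 + (r + b) = 4 + (b + r) = 4 + b + r)
sqrt(z + J(V, 179)) = sqrt(-11095 + (4 + 179 + 187)) = sqrt(-11095 + 370) = sqrt(-10725) = 5*I*sqrt(429)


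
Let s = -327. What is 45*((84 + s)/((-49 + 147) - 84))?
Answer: -10935/14 ≈ -781.07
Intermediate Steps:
45*((84 + s)/((-49 + 147) - 84)) = 45*((84 - 327)/((-49 + 147) - 84)) = 45*(-243/(98 - 84)) = 45*(-243/14) = -10935/14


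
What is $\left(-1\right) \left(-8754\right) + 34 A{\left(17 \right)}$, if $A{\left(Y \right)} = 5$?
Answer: $8924$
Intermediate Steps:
$\left(-1\right) \left(-8754\right) + 34 A{\left(17 \right)} = \left(-1\right) \left(-8754\right) + 34 \cdot 5 = 8754 + 170 = 8924$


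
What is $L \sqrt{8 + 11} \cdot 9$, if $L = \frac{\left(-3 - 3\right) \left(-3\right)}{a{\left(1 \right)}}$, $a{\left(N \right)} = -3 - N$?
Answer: $- \frac{81 \sqrt{19}}{2} \approx -176.54$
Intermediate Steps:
$L = - \frac{9}{2}$ ($L = \frac{\left(-3 - 3\right) \left(-3\right)}{-3 - 1} = \frac{\left(-6\right) \left(-3\right)}{-3 - 1} = \frac{18}{-4} = 18 \left(- \frac{1}{4}\right) = - \frac{9}{2} \approx -4.5$)
$L \sqrt{8 + 11} \cdot 9 = - \frac{9 \sqrt{8 + 11}}{2} \cdot 9 = - \frac{9 \sqrt{19}}{2} \cdot 9 = - \frac{81 \sqrt{19}}{2}$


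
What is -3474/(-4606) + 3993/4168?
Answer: 16435695/9598904 ≈ 1.7122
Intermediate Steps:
-3474/(-4606) + 3993/4168 = -3474*(-1/4606) + 3993*(1/4168) = 1737/2303 + 3993/4168 = 16435695/9598904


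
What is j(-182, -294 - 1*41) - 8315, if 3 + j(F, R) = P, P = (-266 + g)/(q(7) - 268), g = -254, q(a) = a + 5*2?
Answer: -2087298/251 ≈ -8315.9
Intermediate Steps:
q(a) = 10 + a (q(a) = a + 10 = 10 + a)
P = 520/251 (P = (-266 - 254)/((10 + 7) - 268) = -520/(17 - 268) = -520/(-251) = -520*(-1/251) = 520/251 ≈ 2.0717)
j(F, R) = -233/251 (j(F, R) = -3 + 520/251 = -233/251)
j(-182, -294 - 1*41) - 8315 = -233/251 - 8315 = -2087298/251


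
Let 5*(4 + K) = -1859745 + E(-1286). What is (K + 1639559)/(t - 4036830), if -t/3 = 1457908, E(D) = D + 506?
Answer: -633725/4205277 ≈ -0.15070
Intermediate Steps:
E(D) = 506 + D
t = -4373724 (t = -3*1457908 = -4373724)
K = -372109 (K = -4 + (-1859745 + (506 - 1286))/5 = -4 + (-1859745 - 780)/5 = -4 + (1/5)*(-1860525) = -4 - 372105 = -372109)
(K + 1639559)/(t - 4036830) = (-372109 + 1639559)/(-4373724 - 4036830) = 1267450/(-8410554) = 1267450*(-1/8410554) = -633725/4205277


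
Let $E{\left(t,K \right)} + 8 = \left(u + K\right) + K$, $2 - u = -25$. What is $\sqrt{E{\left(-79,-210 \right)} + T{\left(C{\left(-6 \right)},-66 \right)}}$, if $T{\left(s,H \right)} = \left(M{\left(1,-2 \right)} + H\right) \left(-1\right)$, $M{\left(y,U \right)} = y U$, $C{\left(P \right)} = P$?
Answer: $3 i \sqrt{37} \approx 18.248 i$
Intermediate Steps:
$M{\left(y,U \right)} = U y$
$T{\left(s,H \right)} = 2 - H$ ($T{\left(s,H \right)} = \left(\left(-2\right) 1 + H\right) \left(-1\right) = \left(-2 + H\right) \left(-1\right) = 2 - H$)
$u = 27$ ($u = 2 - -25 = 2 + 25 = 27$)
$E{\left(t,K \right)} = 19 + 2 K$ ($E{\left(t,K \right)} = -8 + \left(\left(27 + K\right) + K\right) = -8 + \left(27 + 2 K\right) = 19 + 2 K$)
$\sqrt{E{\left(-79,-210 \right)} + T{\left(C{\left(-6 \right)},-66 \right)}} = \sqrt{\left(19 + 2 \left(-210\right)\right) + \left(2 - -66\right)} = \sqrt{\left(19 - 420\right) + \left(2 + 66\right)} = \sqrt{-401 + 68} = \sqrt{-333} = 3 i \sqrt{37}$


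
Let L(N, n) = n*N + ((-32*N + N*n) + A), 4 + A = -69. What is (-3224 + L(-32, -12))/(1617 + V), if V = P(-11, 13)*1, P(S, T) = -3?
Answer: -1505/1614 ≈ -0.93247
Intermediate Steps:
A = -73 (A = -4 - 69 = -73)
V = -3 (V = -3*1 = -3)
L(N, n) = -73 - 32*N + 2*N*n (L(N, n) = n*N + ((-32*N + N*n) - 73) = N*n + (-73 - 32*N + N*n) = -73 - 32*N + 2*N*n)
(-3224 + L(-32, -12))/(1617 + V) = (-3224 + (-73 - 32*(-32) + 2*(-32)*(-12)))/(1617 - 3) = (-3224 + (-73 + 1024 + 768))/1614 = (-3224 + 1719)*(1/1614) = -1505*1/1614 = -1505/1614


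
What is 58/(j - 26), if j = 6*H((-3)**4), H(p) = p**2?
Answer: 29/19670 ≈ 0.0014743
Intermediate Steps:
j = 39366 (j = 6*((-3)**4)**2 = 6*81**2 = 6*6561 = 39366)
58/(j - 26) = 58/(39366 - 26) = 58/39340 = 58*(1/39340) = 29/19670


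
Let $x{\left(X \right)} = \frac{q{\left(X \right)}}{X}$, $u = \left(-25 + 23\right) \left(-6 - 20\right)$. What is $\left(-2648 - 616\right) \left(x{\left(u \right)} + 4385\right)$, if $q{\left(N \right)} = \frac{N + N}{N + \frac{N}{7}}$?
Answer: $- \frac{186065748}{13} \approx -1.4313 \cdot 10^{7}$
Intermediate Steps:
$u = 52$ ($u = \left(-2\right) \left(-26\right) = 52$)
$q{\left(N \right)} = \frac{7}{4}$ ($q{\left(N \right)} = \frac{2 N}{N + N \frac{1}{7}} = \frac{2 N}{N + \frac{N}{7}} = \frac{2 N}{\frac{8}{7} N} = 2 N \frac{7}{8 N} = \frac{7}{4}$)
$x{\left(X \right)} = \frac{7}{4 X}$
$\left(-2648 - 616\right) \left(x{\left(u \right)} + 4385\right) = \left(-2648 - 616\right) \left(\frac{7}{4 \cdot 52} + 4385\right) = - 3264 \left(\frac{7}{4} \cdot \frac{1}{52} + 4385\right) = - 3264 \left(\frac{7}{208} + 4385\right) = \left(-3264\right) \frac{912087}{208} = - \frac{186065748}{13}$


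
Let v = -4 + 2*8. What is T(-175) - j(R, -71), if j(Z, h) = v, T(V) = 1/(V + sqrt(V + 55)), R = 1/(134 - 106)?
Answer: -73823/6149 - 2*I*sqrt(30)/30745 ≈ -12.006 - 0.0003563*I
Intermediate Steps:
R = 1/28 ≈ 0.035714
v = 12 (v = -4 + 16 = 12)
T(V) = 1/(V + sqrt(55 + V))
j(Z, h) = 12
T(-175) - j(R, -71) = 1/(-175 + sqrt(55 - 175)) - 1*12 = 1/(-175 + sqrt(-120)) - 12 = 1/(-175 + 2*I*sqrt(30)) - 12 = -12 + 1/(-175 + 2*I*sqrt(30))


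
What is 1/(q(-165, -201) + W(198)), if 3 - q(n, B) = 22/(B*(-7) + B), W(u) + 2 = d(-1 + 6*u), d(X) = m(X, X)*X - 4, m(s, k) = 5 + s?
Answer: 603/853185292 ≈ 7.0676e-7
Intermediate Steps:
d(X) = -4 + X*(5 + X) (d(X) = (5 + X)*X - 4 = X*(5 + X) - 4 = -4 + X*(5 + X))
W(u) = -6 + (-1 + 6*u)*(4 + 6*u) (W(u) = -2 + (-4 + (-1 + 6*u)*(5 + (-1 + 6*u))) = -2 + (-4 + (-1 + 6*u)*(4 + 6*u)) = -6 + (-1 + 6*u)*(4 + 6*u))
q(n, B) = 3 + 11/(3*B) (q(n, B) = 3 - 22/(B*(-7) + B) = 3 - 22/(-7*B + B) = 3 - 22/((-6*B)) = 3 - 22*(-1/(6*B)) = 3 - (-11)/(3*B) = 3 + 11/(3*B))
1/(q(-165, -201) + W(198)) = 1/((3 + (11/3)/(-201)) + (-10 + 18*198 + 36*198²)) = 1/((3 + (11/3)*(-1/201)) + (-10 + 3564 + 36*39204)) = 1/((3 - 11/603) + (-10 + 3564 + 1411344)) = 1/(1798/603 + 1414898) = 1/(853185292/603) = 603/853185292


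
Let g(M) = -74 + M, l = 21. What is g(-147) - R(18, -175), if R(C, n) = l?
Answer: -242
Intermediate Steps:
R(C, n) = 21
g(-147) - R(18, -175) = (-74 - 147) - 1*21 = -221 - 21 = -242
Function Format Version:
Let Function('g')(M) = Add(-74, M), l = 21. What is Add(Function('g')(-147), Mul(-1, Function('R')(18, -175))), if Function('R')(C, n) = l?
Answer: -242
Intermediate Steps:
Function('R')(C, n) = 21
Add(Function('g')(-147), Mul(-1, Function('R')(18, -175))) = Add(Add(-74, -147), Mul(-1, 21)) = Add(-221, -21) = -242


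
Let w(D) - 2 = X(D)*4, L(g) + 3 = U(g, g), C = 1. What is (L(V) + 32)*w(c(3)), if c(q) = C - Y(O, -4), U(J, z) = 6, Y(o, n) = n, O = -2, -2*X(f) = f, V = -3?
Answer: -280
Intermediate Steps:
X(f) = -f/2
L(g) = 3 (L(g) = -3 + 6 = 3)
c(q) = 5 (c(q) = 1 - 1*(-4) = 1 + 4 = 5)
w(D) = 2 - 2*D (w(D) = 2 - D/2*4 = 2 - 2*D)
(L(V) + 32)*w(c(3)) = (3 + 32)*(2 - 2*5) = 35*(2 - 10) = 35*(-8) = -280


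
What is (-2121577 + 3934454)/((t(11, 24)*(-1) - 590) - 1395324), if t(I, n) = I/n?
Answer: -43509048/33501947 ≈ -1.2987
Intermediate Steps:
(-2121577 + 3934454)/((t(11, 24)*(-1) - 590) - 1395324) = (-2121577 + 3934454)/(((11/24)*(-1) - 590) - 1395324) = 1812877/(((11*(1/24))*(-1) - 590) - 1395324) = 1812877/(((11/24)*(-1) - 590) - 1395324) = 1812877/((-11/24 - 590) - 1395324) = 1812877/(-14171/24 - 1395324) = 1812877/(-33501947/24) = 1812877*(-24/33501947) = -43509048/33501947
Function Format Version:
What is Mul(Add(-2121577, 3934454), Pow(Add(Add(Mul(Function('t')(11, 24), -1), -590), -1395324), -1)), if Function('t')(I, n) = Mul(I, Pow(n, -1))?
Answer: Rational(-43509048, 33501947) ≈ -1.2987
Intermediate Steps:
Mul(Add(-2121577, 3934454), Pow(Add(Add(Mul(Function('t')(11, 24), -1), -590), -1395324), -1)) = Mul(Add(-2121577, 3934454), Pow(Add(Add(Mul(Mul(11, Pow(24, -1)), -1), -590), -1395324), -1)) = Mul(1812877, Pow(Add(Add(Mul(Mul(11, Rational(1, 24)), -1), -590), -1395324), -1)) = Mul(1812877, Pow(Add(Add(Mul(Rational(11, 24), -1), -590), -1395324), -1)) = Mul(1812877, Pow(Add(Add(Rational(-11, 24), -590), -1395324), -1)) = Mul(1812877, Pow(Add(Rational(-14171, 24), -1395324), -1)) = Mul(1812877, Pow(Rational(-33501947, 24), -1)) = Mul(1812877, Rational(-24, 33501947)) = Rational(-43509048, 33501947)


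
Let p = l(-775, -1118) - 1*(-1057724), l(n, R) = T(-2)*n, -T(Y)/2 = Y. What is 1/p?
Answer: 1/1054624 ≈ 9.4821e-7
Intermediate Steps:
T(Y) = -2*Y
l(n, R) = 4*n (l(n, R) = (-2*(-2))*n = 4*n)
p = 1054624 (p = 4*(-775) - 1*(-1057724) = -3100 + 1057724 = 1054624)
1/p = 1/1054624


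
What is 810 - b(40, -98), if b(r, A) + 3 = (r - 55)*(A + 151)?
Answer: 1608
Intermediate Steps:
b(r, A) = -3 + (-55 + r)*(151 + A) (b(r, A) = -3 + (r - 55)*(A + 151) = -3 + (-55 + r)*(151 + A))
810 - b(40, -98) = 810 - (-8308 - 55*(-98) + 151*40 - 98*40) = 810 - (-8308 + 5390 + 6040 - 3920) = 810 - 1*(-798) = 810 + 798 = 1608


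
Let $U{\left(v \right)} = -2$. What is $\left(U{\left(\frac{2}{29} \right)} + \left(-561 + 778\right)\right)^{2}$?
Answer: $46225$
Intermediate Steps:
$\left(U{\left(\frac{2}{29} \right)} + \left(-561 + 778\right)\right)^{2} = \left(-2 + \left(-561 + 778\right)\right)^{2} = \left(-2 + 217\right)^{2} = 215^{2} = 46225$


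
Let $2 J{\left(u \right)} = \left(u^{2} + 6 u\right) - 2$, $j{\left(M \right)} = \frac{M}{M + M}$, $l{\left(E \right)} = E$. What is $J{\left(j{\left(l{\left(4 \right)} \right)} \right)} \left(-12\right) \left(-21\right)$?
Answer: $\frac{315}{2} \approx 157.5$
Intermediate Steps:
$j{\left(M \right)} = \frac{1}{2}$ ($j{\left(M \right)} = \frac{M}{2 M} = \frac{1}{2 M} M = \frac{1}{2}$)
$J{\left(u \right)} = -1 + \frac{u^{2}}{2} + 3 u$ ($J{\left(u \right)} = \frac{\left(u^{2} + 6 u\right) - 2}{2} = \frac{-2 + u^{2} + 6 u}{2} = -1 + \frac{u^{2}}{2} + 3 u$)
$J{\left(j{\left(l{\left(4 \right)} \right)} \right)} \left(-12\right) \left(-21\right) = \left(-1 + \frac{1}{2 \cdot 4} + 3 \cdot \frac{1}{2}\right) \left(-12\right) \left(-21\right) = \left(-1 + \frac{1}{2} \cdot \frac{1}{4} + \frac{3}{2}\right) \left(-12\right) \left(-21\right) = \left(-1 + \frac{1}{8} + \frac{3}{2}\right) \left(-12\right) \left(-21\right) = \frac{5}{8} \left(-12\right) \left(-21\right) = \left(- \frac{15}{2}\right) \left(-21\right) = \frac{315}{2}$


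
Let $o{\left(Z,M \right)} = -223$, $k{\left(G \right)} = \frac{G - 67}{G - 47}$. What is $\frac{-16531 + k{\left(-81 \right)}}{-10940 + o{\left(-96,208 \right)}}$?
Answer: $\frac{528955}{357216} \approx 1.4808$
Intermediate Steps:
$k{\left(G \right)} = \frac{-67 + G}{-47 + G}$
$\frac{-16531 + k{\left(-81 \right)}}{-10940 + o{\left(-96,208 \right)}} = \frac{-16531 + \frac{-67 - 81}{-47 - 81}}{-10940 - 223} = \frac{-16531 + \frac{1}{-128} \left(-148\right)}{-11163} = \left(-16531 - - \frac{37}{32}\right) \left(- \frac{1}{11163}\right) = \left(-16531 + \frac{37}{32}\right) \left(- \frac{1}{11163}\right) = \left(- \frac{528955}{32}\right) \left(- \frac{1}{11163}\right) = \frac{528955}{357216}$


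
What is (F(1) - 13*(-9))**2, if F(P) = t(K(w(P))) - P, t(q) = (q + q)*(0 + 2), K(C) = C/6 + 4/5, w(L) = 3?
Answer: 367236/25 ≈ 14689.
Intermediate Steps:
K(C) = 4/5 + C/6 (K(C) = C*(1/6) + 4*(1/5) = C/6 + 4/5 = 4/5 + C/6)
t(q) = 4*q (t(q) = (2*q)*2 = 4*q)
F(P) = 26/5 - P (F(P) = 4*(4/5 + (1/6)*3) - P = 4*(4/5 + 1/2) - P = 4*(13/10) - P = 26/5 - P)
(F(1) - 13*(-9))**2 = ((26/5 - 1*1) - 13*(-9))**2 = ((26/5 - 1) + 117)**2 = (21/5 + 117)**2 = (606/5)**2 = 367236/25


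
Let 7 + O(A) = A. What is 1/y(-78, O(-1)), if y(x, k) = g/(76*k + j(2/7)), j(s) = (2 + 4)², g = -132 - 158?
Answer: 286/145 ≈ 1.9724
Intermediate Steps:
g = -290
O(A) = -7 + A
j(s) = 36 (j(s) = 6² = 36)
y(x, k) = -290/(36 + 76*k) (y(x, k) = -290/(76*k + 36) = -290/(36 + 76*k))
1/y(-78, O(-1)) = 1/(-145/(18 + 38*(-7 - 1))) = 1/(-145/(18 + 38*(-8))) = 1/(-145/(18 - 304)) = 1/(-145/(-286)) = 1/(-145*(-1/286)) = 1/(145/286) = 286/145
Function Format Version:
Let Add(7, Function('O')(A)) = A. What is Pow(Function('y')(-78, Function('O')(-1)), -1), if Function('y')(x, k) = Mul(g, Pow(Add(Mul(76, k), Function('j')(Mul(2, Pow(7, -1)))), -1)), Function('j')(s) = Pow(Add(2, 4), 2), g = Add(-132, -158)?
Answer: Rational(286, 145) ≈ 1.9724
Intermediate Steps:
g = -290
Function('O')(A) = Add(-7, A)
Function('j')(s) = 36 (Function('j')(s) = Pow(6, 2) = 36)
Function('y')(x, k) = Mul(-290, Pow(Add(36, Mul(76, k)), -1)) (Function('y')(x, k) = Mul(-290, Pow(Add(Mul(76, k), 36), -1)) = Mul(-290, Pow(Add(36, Mul(76, k)), -1)))
Pow(Function('y')(-78, Function('O')(-1)), -1) = Pow(Mul(-145, Pow(Add(18, Mul(38, Add(-7, -1))), -1)), -1) = Pow(Mul(-145, Pow(Add(18, Mul(38, -8)), -1)), -1) = Pow(Mul(-145, Pow(Add(18, -304), -1)), -1) = Pow(Mul(-145, Pow(-286, -1)), -1) = Pow(Mul(-145, Rational(-1, 286)), -1) = Pow(Rational(145, 286), -1) = Rational(286, 145)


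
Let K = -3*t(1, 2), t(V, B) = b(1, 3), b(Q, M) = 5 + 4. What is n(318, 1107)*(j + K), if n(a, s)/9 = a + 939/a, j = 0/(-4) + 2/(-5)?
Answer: -41947893/530 ≈ -79147.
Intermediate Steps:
b(Q, M) = 9
t(V, B) = 9
j = -⅖ (j = 0*(-¼) + 2*(-⅕) = 0 - ⅖ = -⅖ ≈ -0.40000)
n(a, s) = 9*a + 8451/a (n(a, s) = 9*(a + 939/a) = 9*a + 8451/a)
K = -27 (K = -3*9 = -27)
n(318, 1107)*(j + K) = (9*318 + 8451/318)*(-⅖ - 27) = (2862 + 8451*(1/318))*(-137/5) = (2862 + 2817/106)*(-137/5) = (306189/106)*(-137/5) = -41947893/530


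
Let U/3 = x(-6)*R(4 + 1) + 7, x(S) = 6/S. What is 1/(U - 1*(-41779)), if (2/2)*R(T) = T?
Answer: 1/41785 ≈ 2.3932e-5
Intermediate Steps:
R(T) = T
U = 6 (U = 3*((6/(-6))*(4 + 1) + 7) = 3*((6*(-1/6))*5 + 7) = 3*(-1*5 + 7) = 3*(-5 + 7) = 3*2 = 6)
1/(U - 1*(-41779)) = 1/(6 - 1*(-41779)) = 1/(6 + 41779) = 1/41785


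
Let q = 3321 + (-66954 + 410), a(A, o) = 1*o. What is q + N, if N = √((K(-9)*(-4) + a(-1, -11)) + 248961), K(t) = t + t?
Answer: -63223 + √249022 ≈ -62724.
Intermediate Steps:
a(A, o) = o
K(t) = 2*t
N = √249022 (N = √(((2*(-9))*(-4) - 11) + 248961) = √((-18*(-4) - 11) + 248961) = √((72 - 11) + 248961) = √(61 + 248961) = √249022 ≈ 499.02)
q = -63223 (q = 3321 - 66544 = -63223)
q + N = -63223 + √249022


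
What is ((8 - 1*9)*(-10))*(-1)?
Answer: -10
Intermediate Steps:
((8 - 1*9)*(-10))*(-1) = ((8 - 9)*(-10))*(-1) = -1*(-10)*(-1) = 10*(-1) = -10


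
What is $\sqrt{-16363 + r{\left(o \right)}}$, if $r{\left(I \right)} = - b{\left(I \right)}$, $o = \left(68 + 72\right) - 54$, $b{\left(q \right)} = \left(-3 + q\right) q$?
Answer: $i \sqrt{23501} \approx 153.3 i$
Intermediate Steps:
$b{\left(q \right)} = q \left(-3 + q\right)$
$o = 86$ ($o = 140 - 54 = 86$)
$r{\left(I \right)} = - I \left(-3 + I\right)$
$\sqrt{-16363 + r{\left(o \right)}} = \sqrt{-16363 + 86 \left(3 - 86\right)} = \sqrt{-16363 + 86 \left(-83\right)} = \sqrt{-16363 - 7138} = \sqrt{-23501} = i \sqrt{23501}$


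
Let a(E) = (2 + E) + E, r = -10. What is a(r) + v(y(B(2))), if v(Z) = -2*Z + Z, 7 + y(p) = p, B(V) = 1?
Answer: -12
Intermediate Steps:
y(p) = -7 + p
v(Z) = -Z
a(E) = 2 + 2*E
a(r) + v(y(B(2))) = (2 + 2*(-10)) - (-7 + 1) = (2 - 20) - 1*(-6) = -18 + 6 = -12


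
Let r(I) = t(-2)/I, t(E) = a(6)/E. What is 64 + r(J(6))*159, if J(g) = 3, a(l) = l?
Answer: -95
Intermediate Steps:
t(E) = 6/E
r(I) = -3/I (r(I) = (6/(-2))/I = (6*(-½))/I = -3/I)
64 + r(J(6))*159 = 64 - 3/3*159 = 64 - 3*⅓*159 = 64 - 1*159 = 64 - 159 = -95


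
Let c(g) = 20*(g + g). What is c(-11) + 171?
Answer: -269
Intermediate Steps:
c(g) = 40*g (c(g) = 20*(2*g) = 40*g)
c(-11) + 171 = 40*(-11) + 171 = -440 + 171 = -269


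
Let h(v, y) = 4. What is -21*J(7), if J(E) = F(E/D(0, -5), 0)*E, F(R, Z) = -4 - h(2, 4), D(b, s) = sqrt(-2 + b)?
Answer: 1176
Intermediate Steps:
F(R, Z) = -8 (F(R, Z) = -4 - 1*4 = -4 - 4 = -8)
J(E) = -8*E
-21*J(7) = -(-168)*7 = -21*(-56) = 1176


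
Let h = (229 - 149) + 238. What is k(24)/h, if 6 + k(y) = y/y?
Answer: -5/318 ≈ -0.015723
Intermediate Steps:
h = 318 (h = 80 + 238 = 318)
k(y) = -5 (k(y) = -6 + y/y = -6 + 1 = -5)
k(24)/h = -5/318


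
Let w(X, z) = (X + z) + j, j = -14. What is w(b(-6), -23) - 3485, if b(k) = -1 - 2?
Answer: -3525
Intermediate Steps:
b(k) = -3
w(X, z) = -14 + X + z (w(X, z) = (X + z) - 14 = -14 + X + z)
w(b(-6), -23) - 3485 = (-14 - 3 - 23) - 3485 = -40 - 3485 = -3525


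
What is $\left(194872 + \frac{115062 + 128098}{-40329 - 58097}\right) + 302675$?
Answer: $\frac{24485658931}{49213} \approx 4.9754 \cdot 10^{5}$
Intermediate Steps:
$\left(194872 + \frac{115062 + 128098}{-40329 - 58097}\right) + 302675 = \left(194872 + \frac{243160}{-98426}\right) + 302675 = \left(194872 + 243160 \left(- \frac{1}{98426}\right)\right) + 302675 = \left(194872 - \frac{121580}{49213}\right) + 302675 = \frac{9590114156}{49213} + 302675 = \frac{24485658931}{49213}$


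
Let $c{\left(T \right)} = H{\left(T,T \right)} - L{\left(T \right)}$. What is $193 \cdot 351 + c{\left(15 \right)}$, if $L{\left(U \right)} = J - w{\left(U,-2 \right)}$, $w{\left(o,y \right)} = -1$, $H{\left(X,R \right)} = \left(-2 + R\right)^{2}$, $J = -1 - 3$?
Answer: $67915$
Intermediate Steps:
$J = -4$ ($J = -1 - 3 = -4$)
$L{\left(U \right)} = -3$ ($L{\left(U \right)} = -4 - -1 = -4 + 1 = -3$)
$c{\left(T \right)} = 3 + \left(-2 + T\right)^{2}$ ($c{\left(T \right)} = \left(-2 + T\right)^{2} - -3 = \left(-2 + T\right)^{2} + 3 = 3 + \left(-2 + T\right)^{2}$)
$193 \cdot 351 + c{\left(15 \right)} = 193 \cdot 351 + \left(3 + \left(-2 + 15\right)^{2}\right) = 67743 + \left(3 + 13^{2}\right) = 67743 + \left(3 + 169\right) = 67743 + 172 = 67915$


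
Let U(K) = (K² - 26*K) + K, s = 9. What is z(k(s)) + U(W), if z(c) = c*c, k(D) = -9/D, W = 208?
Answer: 38065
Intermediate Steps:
U(K) = K² - 25*K
z(c) = c²
z(k(s)) + U(W) = (-9/9)² + 208*(-25 + 208) = (-9*⅑)² + 208*183 = (-1)² + 38064 = 1 + 38064 = 38065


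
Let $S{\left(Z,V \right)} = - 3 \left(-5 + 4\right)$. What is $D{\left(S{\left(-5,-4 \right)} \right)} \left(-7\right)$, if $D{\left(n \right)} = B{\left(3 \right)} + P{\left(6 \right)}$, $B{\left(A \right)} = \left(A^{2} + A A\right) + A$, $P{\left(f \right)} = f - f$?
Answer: $-147$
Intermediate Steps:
$P{\left(f \right)} = 0$
$S{\left(Z,V \right)} = 3$ ($S{\left(Z,V \right)} = \left(-3\right) \left(-1\right) = 3$)
$B{\left(A \right)} = A + 2 A^{2}$ ($B{\left(A \right)} = \left(A^{2} + A^{2}\right) + A = 2 A^{2} + A = A + 2 A^{2}$)
$D{\left(n \right)} = 21$ ($D{\left(n \right)} = 3 \left(1 + 2 \cdot 3\right) + 0 = 3 \left(1 + 6\right) + 0 = 3 \cdot 7 + 0 = 21 + 0 = 21$)
$D{\left(S{\left(-5,-4 \right)} \right)} \left(-7\right) = 21 \left(-7\right) = -147$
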